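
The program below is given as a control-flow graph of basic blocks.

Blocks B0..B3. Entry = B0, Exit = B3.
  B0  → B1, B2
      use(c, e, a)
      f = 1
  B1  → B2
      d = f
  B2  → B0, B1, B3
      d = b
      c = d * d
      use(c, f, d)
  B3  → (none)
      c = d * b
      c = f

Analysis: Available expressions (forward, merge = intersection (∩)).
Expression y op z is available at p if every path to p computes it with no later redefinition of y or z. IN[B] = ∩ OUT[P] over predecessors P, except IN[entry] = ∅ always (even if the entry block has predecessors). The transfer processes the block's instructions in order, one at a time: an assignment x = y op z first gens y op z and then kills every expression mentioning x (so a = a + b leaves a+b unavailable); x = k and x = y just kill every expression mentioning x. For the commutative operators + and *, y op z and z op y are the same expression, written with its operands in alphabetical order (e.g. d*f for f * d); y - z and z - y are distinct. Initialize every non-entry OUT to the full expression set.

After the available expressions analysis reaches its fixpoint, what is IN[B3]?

Fixpoint table:
  B0: | IN={} | OUT={}
  B1: | IN={} | OUT={}
  B2: | IN={} | OUT={d*d}
  B3: | IN={d*d} | OUT={b*d, d*d}

Merge at B3: IN[B3] = OUT[B2] = {d*d}

Answer: {d*d}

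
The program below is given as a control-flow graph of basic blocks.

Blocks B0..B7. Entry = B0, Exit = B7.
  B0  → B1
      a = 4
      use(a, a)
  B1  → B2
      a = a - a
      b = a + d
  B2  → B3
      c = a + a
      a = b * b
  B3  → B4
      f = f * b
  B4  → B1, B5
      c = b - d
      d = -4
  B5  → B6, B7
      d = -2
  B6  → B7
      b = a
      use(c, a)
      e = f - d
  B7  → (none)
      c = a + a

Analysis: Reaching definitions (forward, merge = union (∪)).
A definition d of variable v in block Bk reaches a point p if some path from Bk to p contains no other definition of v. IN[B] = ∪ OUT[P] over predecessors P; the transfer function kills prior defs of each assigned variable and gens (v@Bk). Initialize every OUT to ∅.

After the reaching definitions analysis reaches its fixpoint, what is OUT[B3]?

Fixpoint table:
  B0:   IN={}   OUT={a@B0}
  B1:   IN={a@B0, a@B2, b@B1, c@B4, d@B4, f@B3}   OUT={a@B1, b@B1, c@B4, d@B4, f@B3}
  B2:   IN={a@B1, b@B1, c@B4, d@B4, f@B3}   OUT={a@B2, b@B1, c@B2, d@B4, f@B3}
  B3:   IN={a@B2, b@B1, c@B2, d@B4, f@B3}   OUT={a@B2, b@B1, c@B2, d@B4, f@B3}
  B4:   IN={a@B2, b@B1, c@B2, d@B4, f@B3}   OUT={a@B2, b@B1, c@B4, d@B4, f@B3}
  B5:   IN={a@B2, b@B1, c@B4, d@B4, f@B3}   OUT={a@B2, b@B1, c@B4, d@B5, f@B3}
  B6:   IN={a@B2, b@B1, c@B4, d@B5, f@B3}   OUT={a@B2, b@B6, c@B4, d@B5, e@B6, f@B3}
  B7:   IN={a@B2, b@B1, b@B6, c@B4, d@B5, e@B6, f@B3}   OUT={a@B2, b@B1, b@B6, c@B7, d@B5, e@B6, f@B3}

Merge at B3: IN[B3] = OUT[B2] = {a@B2, b@B1, c@B2, d@B4, f@B3}
Applying B3's transfer function to that IN value gives OUT[B3] (row B3 above).

Answer: {a@B2, b@B1, c@B2, d@B4, f@B3}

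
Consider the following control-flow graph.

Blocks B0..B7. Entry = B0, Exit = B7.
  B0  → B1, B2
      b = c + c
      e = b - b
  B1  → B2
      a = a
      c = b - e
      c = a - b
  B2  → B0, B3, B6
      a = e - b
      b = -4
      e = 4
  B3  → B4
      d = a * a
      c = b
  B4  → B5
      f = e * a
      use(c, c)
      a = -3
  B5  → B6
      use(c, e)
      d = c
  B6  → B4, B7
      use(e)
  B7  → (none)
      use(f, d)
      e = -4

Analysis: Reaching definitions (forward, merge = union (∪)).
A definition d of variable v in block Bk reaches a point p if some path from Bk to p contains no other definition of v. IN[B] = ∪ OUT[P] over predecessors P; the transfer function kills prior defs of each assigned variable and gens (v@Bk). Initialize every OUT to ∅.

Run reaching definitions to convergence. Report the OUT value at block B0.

Fixpoint table:
  B0: | IN={a@B2, b@B2, c@B1, e@B2} | OUT={a@B2, b@B0, c@B1, e@B0}
  B1: | IN={a@B2, b@B0, c@B1, e@B0} | OUT={a@B1, b@B0, c@B1, e@B0}
  B2: | IN={a@B1, a@B2, b@B0, c@B1, e@B0} | OUT={a@B2, b@B2, c@B1, e@B2}
  B3: | IN={a@B2, b@B2, c@B1, e@B2} | OUT={a@B2, b@B2, c@B3, d@B3, e@B2}
  B4: | IN={a@B2, a@B4, b@B2, c@B1, c@B3, d@B3, d@B5, e@B2, f@B4} | OUT={a@B4, b@B2, c@B1, c@B3, d@B3, d@B5, e@B2, f@B4}
  B5: | IN={a@B4, b@B2, c@B1, c@B3, d@B3, d@B5, e@B2, f@B4} | OUT={a@B4, b@B2, c@B1, c@B3, d@B5, e@B2, f@B4}
  B6: | IN={a@B2, a@B4, b@B2, c@B1, c@B3, d@B5, e@B2, f@B4} | OUT={a@B2, a@B4, b@B2, c@B1, c@B3, d@B5, e@B2, f@B4}
  B7: | IN={a@B2, a@B4, b@B2, c@B1, c@B3, d@B5, e@B2, f@B4} | OUT={a@B2, a@B4, b@B2, c@B1, c@B3, d@B5, e@B7, f@B4}

Merge at B0 (entry node, so the boundary value {} is joined with the incoming edge(s)): IN[B0] = {} ⊔ OUT[B2] = {a@B2, b@B2, c@B1, e@B2}
Applying B0's transfer function to that IN value gives OUT[B0] (row B0 above).

Answer: {a@B2, b@B0, c@B1, e@B0}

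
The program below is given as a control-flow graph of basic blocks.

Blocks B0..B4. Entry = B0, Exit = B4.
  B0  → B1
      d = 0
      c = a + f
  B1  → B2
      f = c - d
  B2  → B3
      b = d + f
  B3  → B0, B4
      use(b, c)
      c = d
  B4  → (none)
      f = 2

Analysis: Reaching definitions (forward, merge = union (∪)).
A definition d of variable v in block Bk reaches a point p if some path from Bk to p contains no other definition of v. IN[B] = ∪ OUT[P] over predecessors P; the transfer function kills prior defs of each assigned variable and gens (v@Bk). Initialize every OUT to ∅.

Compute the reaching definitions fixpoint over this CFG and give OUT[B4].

Answer: {b@B2, c@B3, d@B0, f@B4}

Trace:
Per-block solution:
  B0:   IN={b@B2, c@B3, d@B0, f@B1}   OUT={b@B2, c@B0, d@B0, f@B1}
  B1:   IN={b@B2, c@B0, d@B0, f@B1}   OUT={b@B2, c@B0, d@B0, f@B1}
  B2:   IN={b@B2, c@B0, d@B0, f@B1}   OUT={b@B2, c@B0, d@B0, f@B1}
  B3:   IN={b@B2, c@B0, d@B0, f@B1}   OUT={b@B2, c@B3, d@B0, f@B1}
  B4:   IN={b@B2, c@B3, d@B0, f@B1}   OUT={b@B2, c@B3, d@B0, f@B4}

Merge at B4: IN[B4] = OUT[B3] = {b@B2, c@B3, d@B0, f@B1}
Applying B4's transfer function to that IN value gives OUT[B4] (row B4 above).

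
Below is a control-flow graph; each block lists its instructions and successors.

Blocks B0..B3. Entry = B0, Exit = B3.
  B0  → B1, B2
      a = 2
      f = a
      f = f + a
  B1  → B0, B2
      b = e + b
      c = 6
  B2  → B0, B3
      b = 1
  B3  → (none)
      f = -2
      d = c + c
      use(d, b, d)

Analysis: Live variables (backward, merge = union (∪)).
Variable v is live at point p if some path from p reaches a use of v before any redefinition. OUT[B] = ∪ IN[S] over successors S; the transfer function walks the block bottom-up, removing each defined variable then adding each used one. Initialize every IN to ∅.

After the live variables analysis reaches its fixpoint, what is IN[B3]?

Fixpoint table:
  B0: | IN={b, c, e} | OUT={b, c, e}
  B1: | IN={b, e} | OUT={b, c, e}
  B2: | IN={c, e} | OUT={b, c, e}
  B3: | IN={b, c} | OUT={}

B3 is the boundary node: OUT[B3] = {}
Applying B3's transfer function to that OUT value gives IN[B3] (row B3 above).

Answer: {b, c}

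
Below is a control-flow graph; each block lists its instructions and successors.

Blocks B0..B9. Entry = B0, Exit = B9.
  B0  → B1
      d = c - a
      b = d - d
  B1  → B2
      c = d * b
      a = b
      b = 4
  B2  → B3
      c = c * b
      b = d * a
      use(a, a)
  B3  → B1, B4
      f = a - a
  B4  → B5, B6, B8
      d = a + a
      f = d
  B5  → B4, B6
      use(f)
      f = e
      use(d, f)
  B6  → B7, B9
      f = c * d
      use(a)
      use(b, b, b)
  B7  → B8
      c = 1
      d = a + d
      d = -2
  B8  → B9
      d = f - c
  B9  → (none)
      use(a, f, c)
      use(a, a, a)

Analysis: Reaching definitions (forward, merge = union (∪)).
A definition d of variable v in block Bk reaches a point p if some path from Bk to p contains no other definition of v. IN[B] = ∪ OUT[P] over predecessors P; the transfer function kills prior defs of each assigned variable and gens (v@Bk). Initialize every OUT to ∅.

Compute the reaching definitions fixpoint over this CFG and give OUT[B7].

Per-block solution:
  B0:  IN={}  OUT={b@B0, d@B0}
  B1:  IN={a@B1, b@B0, b@B2, c@B2, d@B0, f@B3}  OUT={a@B1, b@B1, c@B1, d@B0, f@B3}
  B2:  IN={a@B1, b@B1, c@B1, d@B0, f@B3}  OUT={a@B1, b@B2, c@B2, d@B0, f@B3}
  B3:  IN={a@B1, b@B2, c@B2, d@B0, f@B3}  OUT={a@B1, b@B2, c@B2, d@B0, f@B3}
  B4:  IN={a@B1, b@B2, c@B2, d@B0, d@B4, f@B3, f@B5}  OUT={a@B1, b@B2, c@B2, d@B4, f@B4}
  B5:  IN={a@B1, b@B2, c@B2, d@B4, f@B4}  OUT={a@B1, b@B2, c@B2, d@B4, f@B5}
  B6:  IN={a@B1, b@B2, c@B2, d@B4, f@B4, f@B5}  OUT={a@B1, b@B2, c@B2, d@B4, f@B6}
  B7:  IN={a@B1, b@B2, c@B2, d@B4, f@B6}  OUT={a@B1, b@B2, c@B7, d@B7, f@B6}
  B8:  IN={a@B1, b@B2, c@B2, c@B7, d@B4, d@B7, f@B4, f@B6}  OUT={a@B1, b@B2, c@B2, c@B7, d@B8, f@B4, f@B6}
  B9:  IN={a@B1, b@B2, c@B2, c@B7, d@B4, d@B8, f@B4, f@B6}  OUT={a@B1, b@B2, c@B2, c@B7, d@B4, d@B8, f@B4, f@B6}

Merge at B7: IN[B7] = OUT[B6] = {a@B1, b@B2, c@B2, d@B4, f@B6}
Applying B7's transfer function to that IN value gives OUT[B7] (row B7 above).

Answer: {a@B1, b@B2, c@B7, d@B7, f@B6}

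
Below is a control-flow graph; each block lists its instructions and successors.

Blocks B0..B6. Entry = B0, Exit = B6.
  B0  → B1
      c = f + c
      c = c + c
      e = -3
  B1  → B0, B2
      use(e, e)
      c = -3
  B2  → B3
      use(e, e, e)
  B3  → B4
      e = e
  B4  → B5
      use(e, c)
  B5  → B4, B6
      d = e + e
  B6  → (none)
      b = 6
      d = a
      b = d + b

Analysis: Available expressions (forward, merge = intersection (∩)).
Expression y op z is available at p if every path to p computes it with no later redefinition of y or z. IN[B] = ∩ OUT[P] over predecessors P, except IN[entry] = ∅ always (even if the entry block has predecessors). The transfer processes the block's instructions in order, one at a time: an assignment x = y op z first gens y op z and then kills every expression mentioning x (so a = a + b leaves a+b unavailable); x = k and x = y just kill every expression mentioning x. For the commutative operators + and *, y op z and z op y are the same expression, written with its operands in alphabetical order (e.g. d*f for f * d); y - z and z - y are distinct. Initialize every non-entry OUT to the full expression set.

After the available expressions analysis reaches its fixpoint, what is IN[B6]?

Per-block solution:
  B0:  IN={}  OUT={}
  B1:  IN={}  OUT={}
  B2:  IN={}  OUT={}
  B3:  IN={}  OUT={}
  B4:  IN={}  OUT={}
  B5:  IN={}  OUT={e+e}
  B6:  IN={e+e}  OUT={e+e}

Merge at B6: IN[B6] = OUT[B5] = {e+e}

Answer: {e+e}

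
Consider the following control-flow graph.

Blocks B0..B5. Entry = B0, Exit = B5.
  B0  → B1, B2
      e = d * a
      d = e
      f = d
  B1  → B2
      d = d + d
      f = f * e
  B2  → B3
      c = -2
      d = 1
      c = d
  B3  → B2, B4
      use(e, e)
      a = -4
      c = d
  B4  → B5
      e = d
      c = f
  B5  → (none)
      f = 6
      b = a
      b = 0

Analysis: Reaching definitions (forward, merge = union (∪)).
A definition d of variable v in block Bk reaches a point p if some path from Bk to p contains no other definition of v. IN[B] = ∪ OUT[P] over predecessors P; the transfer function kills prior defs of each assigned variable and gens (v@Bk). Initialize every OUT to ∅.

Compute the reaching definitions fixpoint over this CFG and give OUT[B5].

Per-block solution:
  B0:   IN={}   OUT={d@B0, e@B0, f@B0}
  B1:   IN={d@B0, e@B0, f@B0}   OUT={d@B1, e@B0, f@B1}
  B2:   IN={a@B3, c@B3, d@B0, d@B1, d@B2, e@B0, f@B0, f@B1}   OUT={a@B3, c@B2, d@B2, e@B0, f@B0, f@B1}
  B3:   IN={a@B3, c@B2, d@B2, e@B0, f@B0, f@B1}   OUT={a@B3, c@B3, d@B2, e@B0, f@B0, f@B1}
  B4:   IN={a@B3, c@B3, d@B2, e@B0, f@B0, f@B1}   OUT={a@B3, c@B4, d@B2, e@B4, f@B0, f@B1}
  B5:   IN={a@B3, c@B4, d@B2, e@B4, f@B0, f@B1}   OUT={a@B3, b@B5, c@B4, d@B2, e@B4, f@B5}

Merge at B5: IN[B5] = OUT[B4] = {a@B3, c@B4, d@B2, e@B4, f@B0, f@B1}
Applying B5's transfer function to that IN value gives OUT[B5] (row B5 above).

Answer: {a@B3, b@B5, c@B4, d@B2, e@B4, f@B5}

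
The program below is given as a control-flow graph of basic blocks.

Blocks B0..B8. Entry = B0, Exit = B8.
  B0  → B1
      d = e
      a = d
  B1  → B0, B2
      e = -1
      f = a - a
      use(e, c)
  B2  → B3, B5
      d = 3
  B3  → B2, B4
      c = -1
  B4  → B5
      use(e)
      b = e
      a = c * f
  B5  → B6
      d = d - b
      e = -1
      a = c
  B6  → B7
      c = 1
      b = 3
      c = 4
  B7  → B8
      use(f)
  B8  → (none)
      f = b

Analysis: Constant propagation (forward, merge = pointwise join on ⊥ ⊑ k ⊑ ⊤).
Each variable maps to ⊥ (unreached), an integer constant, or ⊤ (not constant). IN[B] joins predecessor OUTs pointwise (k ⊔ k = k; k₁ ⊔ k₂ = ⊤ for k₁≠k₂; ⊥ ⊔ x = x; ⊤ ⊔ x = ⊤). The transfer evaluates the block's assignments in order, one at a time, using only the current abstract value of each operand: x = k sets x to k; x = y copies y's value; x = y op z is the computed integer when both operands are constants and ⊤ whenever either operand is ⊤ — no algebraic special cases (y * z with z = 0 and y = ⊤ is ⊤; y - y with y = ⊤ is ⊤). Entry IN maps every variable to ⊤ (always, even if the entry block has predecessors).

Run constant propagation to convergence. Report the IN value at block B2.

Per-block solution:
  B0: | IN=(all ⊤) | OUT=(all ⊤)
  B1: | IN=(all ⊤) | OUT={e:-1; rest ⊤}
  B2: | IN={e:-1; rest ⊤} | OUT={d:3, e:-1; rest ⊤}
  B3: | IN={d:3, e:-1; rest ⊤} | OUT={c:-1, d:3, e:-1; rest ⊤}
  B4: | IN={c:-1, d:3, e:-1; rest ⊤} | OUT={b:-1, c:-1, d:3, e:-1; rest ⊤}
  B5: | IN={d:3, e:-1; rest ⊤} | OUT={e:-1; rest ⊤}
  B6: | IN={e:-1; rest ⊤} | OUT={b:3, c:4, e:-1; rest ⊤}
  B7: | IN={b:3, c:4, e:-1; rest ⊤} | OUT={b:3, c:4, e:-1; rest ⊤}
  B8: | IN={b:3, c:4, e:-1; rest ⊤} | OUT={b:3, c:4, e:-1, f:3; rest ⊤}

Merge at B2: IN[B2] = OUT[B1] ⊔ OUT[B3] = {a: ⊤, b: ⊤, c: ⊤, d: ⊤, e: -1, f: ⊤}

Answer: {a: ⊤, b: ⊤, c: ⊤, d: ⊤, e: -1, f: ⊤}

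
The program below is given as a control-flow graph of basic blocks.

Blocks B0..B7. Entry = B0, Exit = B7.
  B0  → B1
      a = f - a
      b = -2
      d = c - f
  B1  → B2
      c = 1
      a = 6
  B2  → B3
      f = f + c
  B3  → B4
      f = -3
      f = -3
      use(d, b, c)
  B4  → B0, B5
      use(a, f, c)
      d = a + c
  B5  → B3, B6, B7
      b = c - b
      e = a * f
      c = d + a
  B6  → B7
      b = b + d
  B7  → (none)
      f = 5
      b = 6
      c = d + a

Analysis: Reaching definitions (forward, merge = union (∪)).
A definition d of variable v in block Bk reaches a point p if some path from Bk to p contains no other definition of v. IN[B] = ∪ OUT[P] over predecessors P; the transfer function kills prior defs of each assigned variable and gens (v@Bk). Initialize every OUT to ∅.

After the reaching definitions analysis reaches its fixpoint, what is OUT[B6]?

Fixpoint table:
  B0:   IN={a@B1, b@B0, b@B5, c@B1, c@B5, d@B4, e@B5, f@B3}   OUT={a@B0, b@B0, c@B1, c@B5, d@B0, e@B5, f@B3}
  B1:   IN={a@B0, b@B0, c@B1, c@B5, d@B0, e@B5, f@B3}   OUT={a@B1, b@B0, c@B1, d@B0, e@B5, f@B3}
  B2:   IN={a@B1, b@B0, c@B1, d@B0, e@B5, f@B3}   OUT={a@B1, b@B0, c@B1, d@B0, e@B5, f@B2}
  B3:   IN={a@B1, b@B0, b@B5, c@B1, c@B5, d@B0, d@B4, e@B5, f@B2, f@B3}   OUT={a@B1, b@B0, b@B5, c@B1, c@B5, d@B0, d@B4, e@B5, f@B3}
  B4:   IN={a@B1, b@B0, b@B5, c@B1, c@B5, d@B0, d@B4, e@B5, f@B3}   OUT={a@B1, b@B0, b@B5, c@B1, c@B5, d@B4, e@B5, f@B3}
  B5:   IN={a@B1, b@B0, b@B5, c@B1, c@B5, d@B4, e@B5, f@B3}   OUT={a@B1, b@B5, c@B5, d@B4, e@B5, f@B3}
  B6:   IN={a@B1, b@B5, c@B5, d@B4, e@B5, f@B3}   OUT={a@B1, b@B6, c@B5, d@B4, e@B5, f@B3}
  B7:   IN={a@B1, b@B5, b@B6, c@B5, d@B4, e@B5, f@B3}   OUT={a@B1, b@B7, c@B7, d@B4, e@B5, f@B7}

Merge at B6: IN[B6] = OUT[B5] = {a@B1, b@B5, c@B5, d@B4, e@B5, f@B3}
Applying B6's transfer function to that IN value gives OUT[B6] (row B6 above).

Answer: {a@B1, b@B6, c@B5, d@B4, e@B5, f@B3}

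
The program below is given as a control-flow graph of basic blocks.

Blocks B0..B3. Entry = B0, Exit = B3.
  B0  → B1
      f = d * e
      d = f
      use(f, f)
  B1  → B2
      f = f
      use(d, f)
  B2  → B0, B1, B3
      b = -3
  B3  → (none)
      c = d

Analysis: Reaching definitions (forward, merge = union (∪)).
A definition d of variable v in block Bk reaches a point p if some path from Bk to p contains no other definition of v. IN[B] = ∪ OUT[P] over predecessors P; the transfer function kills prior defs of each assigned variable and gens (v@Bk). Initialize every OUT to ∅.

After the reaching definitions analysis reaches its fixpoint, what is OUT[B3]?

Answer: {b@B2, c@B3, d@B0, f@B1}

Trace:
Fixpoint table:
  B0: | IN={b@B2, d@B0, f@B1} | OUT={b@B2, d@B0, f@B0}
  B1: | IN={b@B2, d@B0, f@B0, f@B1} | OUT={b@B2, d@B0, f@B1}
  B2: | IN={b@B2, d@B0, f@B1} | OUT={b@B2, d@B0, f@B1}
  B3: | IN={b@B2, d@B0, f@B1} | OUT={b@B2, c@B3, d@B0, f@B1}

Merge at B3: IN[B3] = OUT[B2] = {b@B2, d@B0, f@B1}
Applying B3's transfer function to that IN value gives OUT[B3] (row B3 above).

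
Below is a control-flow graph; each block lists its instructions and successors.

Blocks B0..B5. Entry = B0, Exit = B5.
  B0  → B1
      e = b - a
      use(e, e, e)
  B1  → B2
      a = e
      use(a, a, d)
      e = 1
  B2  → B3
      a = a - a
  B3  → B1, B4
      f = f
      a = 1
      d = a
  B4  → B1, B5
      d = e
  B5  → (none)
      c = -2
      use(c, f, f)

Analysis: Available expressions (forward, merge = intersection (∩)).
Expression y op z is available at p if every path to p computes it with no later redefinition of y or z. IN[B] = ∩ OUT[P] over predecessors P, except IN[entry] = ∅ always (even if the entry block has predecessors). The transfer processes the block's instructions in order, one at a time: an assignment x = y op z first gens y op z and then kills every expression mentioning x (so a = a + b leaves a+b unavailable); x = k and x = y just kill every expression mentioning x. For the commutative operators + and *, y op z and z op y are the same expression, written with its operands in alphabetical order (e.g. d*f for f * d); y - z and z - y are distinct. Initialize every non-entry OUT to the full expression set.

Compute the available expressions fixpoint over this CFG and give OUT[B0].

Answer: {b-a}

Working:
Per-block solution:
  B0:   IN={}   OUT={b-a}
  B1:   IN={}   OUT={}
  B2:   IN={}   OUT={}
  B3:   IN={}   OUT={}
  B4:   IN={}   OUT={}
  B5:   IN={}   OUT={}

B0 is the boundary node: IN[B0] = {}
Applying B0's transfer function to that IN value gives OUT[B0] (row B0 above).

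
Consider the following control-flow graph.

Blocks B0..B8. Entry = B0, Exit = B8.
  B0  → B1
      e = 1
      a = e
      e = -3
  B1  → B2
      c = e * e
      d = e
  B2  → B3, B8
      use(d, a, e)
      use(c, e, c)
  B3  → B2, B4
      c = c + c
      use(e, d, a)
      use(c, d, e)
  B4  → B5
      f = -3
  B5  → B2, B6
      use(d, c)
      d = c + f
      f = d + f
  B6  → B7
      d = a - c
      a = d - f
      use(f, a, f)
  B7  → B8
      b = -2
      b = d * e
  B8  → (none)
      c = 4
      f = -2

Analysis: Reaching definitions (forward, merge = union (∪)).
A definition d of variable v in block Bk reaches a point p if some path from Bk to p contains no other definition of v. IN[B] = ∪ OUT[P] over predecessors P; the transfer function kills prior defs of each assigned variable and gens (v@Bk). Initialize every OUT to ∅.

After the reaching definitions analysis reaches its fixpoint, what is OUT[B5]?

Answer: {a@B0, c@B3, d@B5, e@B0, f@B5}

Derivation:
Fixpoint table:
  B0: | IN={} | OUT={a@B0, e@B0}
  B1: | IN={a@B0, e@B0} | OUT={a@B0, c@B1, d@B1, e@B0}
  B2: | IN={a@B0, c@B1, c@B3, d@B1, d@B5, e@B0, f@B5} | OUT={a@B0, c@B1, c@B3, d@B1, d@B5, e@B0, f@B5}
  B3: | IN={a@B0, c@B1, c@B3, d@B1, d@B5, e@B0, f@B5} | OUT={a@B0, c@B3, d@B1, d@B5, e@B0, f@B5}
  B4: | IN={a@B0, c@B3, d@B1, d@B5, e@B0, f@B5} | OUT={a@B0, c@B3, d@B1, d@B5, e@B0, f@B4}
  B5: | IN={a@B0, c@B3, d@B1, d@B5, e@B0, f@B4} | OUT={a@B0, c@B3, d@B5, e@B0, f@B5}
  B6: | IN={a@B0, c@B3, d@B5, e@B0, f@B5} | OUT={a@B6, c@B3, d@B6, e@B0, f@B5}
  B7: | IN={a@B6, c@B3, d@B6, e@B0, f@B5} | OUT={a@B6, b@B7, c@B3, d@B6, e@B0, f@B5}
  B8: | IN={a@B0, a@B6, b@B7, c@B1, c@B3, d@B1, d@B5, d@B6, e@B0, f@B5} | OUT={a@B0, a@B6, b@B7, c@B8, d@B1, d@B5, d@B6, e@B0, f@B8}

Merge at B5: IN[B5] = OUT[B4] = {a@B0, c@B3, d@B1, d@B5, e@B0, f@B4}
Applying B5's transfer function to that IN value gives OUT[B5] (row B5 above).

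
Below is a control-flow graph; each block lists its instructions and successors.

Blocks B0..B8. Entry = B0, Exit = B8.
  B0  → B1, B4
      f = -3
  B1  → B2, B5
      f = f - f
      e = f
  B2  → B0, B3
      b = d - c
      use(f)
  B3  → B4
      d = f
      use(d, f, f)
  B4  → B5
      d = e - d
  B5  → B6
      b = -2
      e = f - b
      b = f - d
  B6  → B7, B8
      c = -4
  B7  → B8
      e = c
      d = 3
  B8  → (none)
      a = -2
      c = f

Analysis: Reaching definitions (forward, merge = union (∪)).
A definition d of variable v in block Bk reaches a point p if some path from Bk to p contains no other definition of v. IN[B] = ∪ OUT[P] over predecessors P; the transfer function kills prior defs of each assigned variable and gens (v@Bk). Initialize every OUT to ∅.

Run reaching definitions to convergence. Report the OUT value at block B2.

Per-block solution:
  B0:  IN={b@B2, e@B1, f@B1}  OUT={b@B2, e@B1, f@B0}
  B1:  IN={b@B2, e@B1, f@B0}  OUT={b@B2, e@B1, f@B1}
  B2:  IN={b@B2, e@B1, f@B1}  OUT={b@B2, e@B1, f@B1}
  B3:  IN={b@B2, e@B1, f@B1}  OUT={b@B2, d@B3, e@B1, f@B1}
  B4:  IN={b@B2, d@B3, e@B1, f@B0, f@B1}  OUT={b@B2, d@B4, e@B1, f@B0, f@B1}
  B5:  IN={b@B2, d@B4, e@B1, f@B0, f@B1}  OUT={b@B5, d@B4, e@B5, f@B0, f@B1}
  B6:  IN={b@B5, d@B4, e@B5, f@B0, f@B1}  OUT={b@B5, c@B6, d@B4, e@B5, f@B0, f@B1}
  B7:  IN={b@B5, c@B6, d@B4, e@B5, f@B0, f@B1}  OUT={b@B5, c@B6, d@B7, e@B7, f@B0, f@B1}
  B8:  IN={b@B5, c@B6, d@B4, d@B7, e@B5, e@B7, f@B0, f@B1}  OUT={a@B8, b@B5, c@B8, d@B4, d@B7, e@B5, e@B7, f@B0, f@B1}

Merge at B2: IN[B2] = OUT[B1] = {b@B2, e@B1, f@B1}
Applying B2's transfer function to that IN value gives OUT[B2] (row B2 above).

Answer: {b@B2, e@B1, f@B1}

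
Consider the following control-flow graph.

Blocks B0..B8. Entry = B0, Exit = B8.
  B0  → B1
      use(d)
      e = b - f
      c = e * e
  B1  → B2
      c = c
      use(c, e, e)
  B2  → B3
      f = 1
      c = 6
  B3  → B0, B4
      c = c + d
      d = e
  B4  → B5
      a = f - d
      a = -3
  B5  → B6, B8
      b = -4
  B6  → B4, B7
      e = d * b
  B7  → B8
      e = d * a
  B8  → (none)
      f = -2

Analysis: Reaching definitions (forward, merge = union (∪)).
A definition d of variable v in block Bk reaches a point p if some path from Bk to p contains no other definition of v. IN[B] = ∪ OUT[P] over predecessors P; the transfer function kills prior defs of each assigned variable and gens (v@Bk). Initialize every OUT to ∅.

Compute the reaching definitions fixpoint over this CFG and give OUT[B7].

Answer: {a@B4, b@B5, c@B3, d@B3, e@B7, f@B2}

Trace:
Fixpoint table:
  B0: | IN={c@B3, d@B3, e@B0, f@B2} | OUT={c@B0, d@B3, e@B0, f@B2}
  B1: | IN={c@B0, d@B3, e@B0, f@B2} | OUT={c@B1, d@B3, e@B0, f@B2}
  B2: | IN={c@B1, d@B3, e@B0, f@B2} | OUT={c@B2, d@B3, e@B0, f@B2}
  B3: | IN={c@B2, d@B3, e@B0, f@B2} | OUT={c@B3, d@B3, e@B0, f@B2}
  B4: | IN={a@B4, b@B5, c@B3, d@B3, e@B0, e@B6, f@B2} | OUT={a@B4, b@B5, c@B3, d@B3, e@B0, e@B6, f@B2}
  B5: | IN={a@B4, b@B5, c@B3, d@B3, e@B0, e@B6, f@B2} | OUT={a@B4, b@B5, c@B3, d@B3, e@B0, e@B6, f@B2}
  B6: | IN={a@B4, b@B5, c@B3, d@B3, e@B0, e@B6, f@B2} | OUT={a@B4, b@B5, c@B3, d@B3, e@B6, f@B2}
  B7: | IN={a@B4, b@B5, c@B3, d@B3, e@B6, f@B2} | OUT={a@B4, b@B5, c@B3, d@B3, e@B7, f@B2}
  B8: | IN={a@B4, b@B5, c@B3, d@B3, e@B0, e@B6, e@B7, f@B2} | OUT={a@B4, b@B5, c@B3, d@B3, e@B0, e@B6, e@B7, f@B8}

Merge at B7: IN[B7] = OUT[B6] = {a@B4, b@B5, c@B3, d@B3, e@B6, f@B2}
Applying B7's transfer function to that IN value gives OUT[B7] (row B7 above).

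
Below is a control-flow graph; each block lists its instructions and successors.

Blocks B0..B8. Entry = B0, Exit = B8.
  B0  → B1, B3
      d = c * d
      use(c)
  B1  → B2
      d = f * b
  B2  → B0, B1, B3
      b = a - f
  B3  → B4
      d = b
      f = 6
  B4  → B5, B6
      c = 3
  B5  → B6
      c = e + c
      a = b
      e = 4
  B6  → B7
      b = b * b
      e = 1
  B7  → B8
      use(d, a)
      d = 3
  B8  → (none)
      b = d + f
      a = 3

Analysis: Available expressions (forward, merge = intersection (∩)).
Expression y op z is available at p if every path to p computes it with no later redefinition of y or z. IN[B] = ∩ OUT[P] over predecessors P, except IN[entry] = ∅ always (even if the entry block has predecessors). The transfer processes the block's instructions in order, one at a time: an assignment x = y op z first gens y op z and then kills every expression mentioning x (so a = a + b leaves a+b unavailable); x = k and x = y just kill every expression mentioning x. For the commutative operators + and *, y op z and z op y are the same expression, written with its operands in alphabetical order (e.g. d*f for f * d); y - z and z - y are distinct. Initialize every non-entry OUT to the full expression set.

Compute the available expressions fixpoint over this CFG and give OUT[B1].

Answer: {b*f}

Derivation:
Fixpoint table:
  B0:  IN={}  OUT={}
  B1:  IN={}  OUT={b*f}
  B2:  IN={b*f}  OUT={a-f}
  B3:  IN={}  OUT={}
  B4:  IN={}  OUT={}
  B5:  IN={}  OUT={}
  B6:  IN={}  OUT={}
  B7:  IN={}  OUT={}
  B8:  IN={}  OUT={d+f}

Merge at B1: IN[B1] = OUT[B0] ∩ OUT[B2] = {}
Applying B1's transfer function to that IN value gives OUT[B1] (row B1 above).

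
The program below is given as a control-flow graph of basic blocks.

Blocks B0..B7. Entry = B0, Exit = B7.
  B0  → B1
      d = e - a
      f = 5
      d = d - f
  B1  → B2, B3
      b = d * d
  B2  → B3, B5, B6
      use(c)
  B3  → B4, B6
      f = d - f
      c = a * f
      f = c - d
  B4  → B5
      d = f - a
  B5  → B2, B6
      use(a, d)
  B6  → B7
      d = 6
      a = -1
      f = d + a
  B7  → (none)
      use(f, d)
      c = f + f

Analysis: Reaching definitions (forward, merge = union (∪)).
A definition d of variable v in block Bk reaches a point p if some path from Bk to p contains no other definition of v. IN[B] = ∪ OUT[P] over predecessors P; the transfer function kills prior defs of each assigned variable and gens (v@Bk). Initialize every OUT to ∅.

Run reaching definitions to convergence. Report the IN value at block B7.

Fixpoint table:
  B0:  IN={}  OUT={d@B0, f@B0}
  B1:  IN={d@B0, f@B0}  OUT={b@B1, d@B0, f@B0}
  B2:  IN={b@B1, c@B3, d@B0, d@B4, f@B0, f@B3}  OUT={b@B1, c@B3, d@B0, d@B4, f@B0, f@B3}
  B3:  IN={b@B1, c@B3, d@B0, d@B4, f@B0, f@B3}  OUT={b@B1, c@B3, d@B0, d@B4, f@B3}
  B4:  IN={b@B1, c@B3, d@B0, d@B4, f@B3}  OUT={b@B1, c@B3, d@B4, f@B3}
  B5:  IN={b@B1, c@B3, d@B0, d@B4, f@B0, f@B3}  OUT={b@B1, c@B3, d@B0, d@B4, f@B0, f@B3}
  B6:  IN={b@B1, c@B3, d@B0, d@B4, f@B0, f@B3}  OUT={a@B6, b@B1, c@B3, d@B6, f@B6}
  B7:  IN={a@B6, b@B1, c@B3, d@B6, f@B6}  OUT={a@B6, b@B1, c@B7, d@B6, f@B6}

Merge at B7: IN[B7] = OUT[B6] = {a@B6, b@B1, c@B3, d@B6, f@B6}

Answer: {a@B6, b@B1, c@B3, d@B6, f@B6}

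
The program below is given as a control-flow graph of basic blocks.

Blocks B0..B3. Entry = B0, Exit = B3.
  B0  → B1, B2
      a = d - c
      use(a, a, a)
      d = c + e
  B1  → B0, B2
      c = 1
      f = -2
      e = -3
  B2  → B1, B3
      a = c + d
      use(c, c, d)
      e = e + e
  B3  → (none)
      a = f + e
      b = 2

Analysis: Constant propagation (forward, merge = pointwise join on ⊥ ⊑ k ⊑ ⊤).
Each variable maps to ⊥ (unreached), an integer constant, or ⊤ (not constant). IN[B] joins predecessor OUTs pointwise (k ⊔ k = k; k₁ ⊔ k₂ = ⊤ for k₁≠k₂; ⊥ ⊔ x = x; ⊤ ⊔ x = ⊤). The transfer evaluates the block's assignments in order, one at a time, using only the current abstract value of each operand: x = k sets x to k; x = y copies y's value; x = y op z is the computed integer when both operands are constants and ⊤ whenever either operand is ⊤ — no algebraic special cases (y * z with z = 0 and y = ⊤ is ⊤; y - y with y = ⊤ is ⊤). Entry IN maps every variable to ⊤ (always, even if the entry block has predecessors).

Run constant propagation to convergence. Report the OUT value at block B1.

Answer: {a: ⊤, b: ⊤, c: 1, d: ⊤, e: -3, f: -2}

Derivation:
Fixpoint table:
  B0:  IN=(all ⊤)  OUT=(all ⊤)
  B1:  IN=(all ⊤)  OUT={c:1, e:-3, f:-2; rest ⊤}
  B2:  IN=(all ⊤)  OUT=(all ⊤)
  B3:  IN=(all ⊤)  OUT={b:2; rest ⊤}

Merge at B1: IN[B1] = OUT[B0] ⊔ OUT[B2] = {a: ⊤, b: ⊤, c: ⊤, d: ⊤, e: ⊤, f: ⊤}
Applying B1's transfer function to that IN value gives OUT[B1] (row B1 above).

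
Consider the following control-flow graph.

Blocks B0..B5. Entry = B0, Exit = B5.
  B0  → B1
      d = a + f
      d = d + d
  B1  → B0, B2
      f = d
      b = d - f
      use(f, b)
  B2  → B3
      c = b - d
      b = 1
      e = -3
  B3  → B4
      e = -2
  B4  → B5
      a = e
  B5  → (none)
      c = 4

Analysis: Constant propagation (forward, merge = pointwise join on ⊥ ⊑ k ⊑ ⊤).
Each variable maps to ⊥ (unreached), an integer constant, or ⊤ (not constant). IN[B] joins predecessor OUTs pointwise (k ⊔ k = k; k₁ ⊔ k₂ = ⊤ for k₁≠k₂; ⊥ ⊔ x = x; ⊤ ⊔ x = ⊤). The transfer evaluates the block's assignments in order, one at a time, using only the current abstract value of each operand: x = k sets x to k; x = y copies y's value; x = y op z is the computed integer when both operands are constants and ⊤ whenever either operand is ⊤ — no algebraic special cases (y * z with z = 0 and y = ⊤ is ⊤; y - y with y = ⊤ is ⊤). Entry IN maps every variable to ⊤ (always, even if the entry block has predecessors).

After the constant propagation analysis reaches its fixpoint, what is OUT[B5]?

Answer: {a: -2, b: 1, c: 4, d: ⊤, e: -2, f: ⊤}

Working:
Fixpoint table:
  B0:  IN=(all ⊤)  OUT=(all ⊤)
  B1:  IN=(all ⊤)  OUT=(all ⊤)
  B2:  IN=(all ⊤)  OUT={b:1, e:-3; rest ⊤}
  B3:  IN={b:1, e:-3; rest ⊤}  OUT={b:1, e:-2; rest ⊤}
  B4:  IN={b:1, e:-2; rest ⊤}  OUT={a:-2, b:1, e:-2; rest ⊤}
  B5:  IN={a:-2, b:1, e:-2; rest ⊤}  OUT={a:-2, b:1, c:4, e:-2; rest ⊤}

Merge at B5: IN[B5] = OUT[B4] = {a: -2, b: 1, c: ⊤, d: ⊤, e: -2, f: ⊤}
Applying B5's transfer function to that IN value gives OUT[B5] (row B5 above).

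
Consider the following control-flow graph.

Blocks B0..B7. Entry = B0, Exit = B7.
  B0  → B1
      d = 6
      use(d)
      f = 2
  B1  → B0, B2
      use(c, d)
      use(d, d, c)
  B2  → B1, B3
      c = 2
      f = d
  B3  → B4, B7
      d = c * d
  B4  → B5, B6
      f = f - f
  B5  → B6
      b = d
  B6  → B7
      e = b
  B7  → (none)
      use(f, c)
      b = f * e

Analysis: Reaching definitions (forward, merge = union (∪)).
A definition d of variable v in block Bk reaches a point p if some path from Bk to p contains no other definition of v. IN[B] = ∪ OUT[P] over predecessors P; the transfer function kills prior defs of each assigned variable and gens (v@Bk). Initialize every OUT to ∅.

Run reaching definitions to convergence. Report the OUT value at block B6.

Answer: {b@B5, c@B2, d@B3, e@B6, f@B4}

Trace:
Per-block solution:
  B0:   IN={c@B2, d@B0, f@B0, f@B2}   OUT={c@B2, d@B0, f@B0}
  B1:   IN={c@B2, d@B0, f@B0, f@B2}   OUT={c@B2, d@B0, f@B0, f@B2}
  B2:   IN={c@B2, d@B0, f@B0, f@B2}   OUT={c@B2, d@B0, f@B2}
  B3:   IN={c@B2, d@B0, f@B2}   OUT={c@B2, d@B3, f@B2}
  B4:   IN={c@B2, d@B3, f@B2}   OUT={c@B2, d@B3, f@B4}
  B5:   IN={c@B2, d@B3, f@B4}   OUT={b@B5, c@B2, d@B3, f@B4}
  B6:   IN={b@B5, c@B2, d@B3, f@B4}   OUT={b@B5, c@B2, d@B3, e@B6, f@B4}
  B7:   IN={b@B5, c@B2, d@B3, e@B6, f@B2, f@B4}   OUT={b@B7, c@B2, d@B3, e@B6, f@B2, f@B4}

Merge at B6: IN[B6] = OUT[B4] ⊔ OUT[B5] = {b@B5, c@B2, d@B3, f@B4}
Applying B6's transfer function to that IN value gives OUT[B6] (row B6 above).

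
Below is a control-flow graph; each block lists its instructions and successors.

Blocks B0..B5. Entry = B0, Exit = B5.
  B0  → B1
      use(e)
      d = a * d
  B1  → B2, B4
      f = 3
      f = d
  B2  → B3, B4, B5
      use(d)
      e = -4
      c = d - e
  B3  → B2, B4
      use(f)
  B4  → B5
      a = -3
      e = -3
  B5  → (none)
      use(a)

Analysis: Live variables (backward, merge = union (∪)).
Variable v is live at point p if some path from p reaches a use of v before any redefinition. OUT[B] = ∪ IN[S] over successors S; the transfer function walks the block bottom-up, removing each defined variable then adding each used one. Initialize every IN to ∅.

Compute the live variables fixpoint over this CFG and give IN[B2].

Fixpoint table:
  B0: | IN={a, d, e} | OUT={a, d}
  B1: | IN={a, d} | OUT={a, d, f}
  B2: | IN={a, d, f} | OUT={a, d, f}
  B3: | IN={a, d, f} | OUT={a, d, f}
  B4: | IN={} | OUT={a}
  B5: | IN={a} | OUT={}

Merge at B2: OUT[B2] = IN[B3] ⊔ IN[B4] ⊔ IN[B5] = {a, d, f}
Applying B2's transfer function to that OUT value gives IN[B2] (row B2 above).

Answer: {a, d, f}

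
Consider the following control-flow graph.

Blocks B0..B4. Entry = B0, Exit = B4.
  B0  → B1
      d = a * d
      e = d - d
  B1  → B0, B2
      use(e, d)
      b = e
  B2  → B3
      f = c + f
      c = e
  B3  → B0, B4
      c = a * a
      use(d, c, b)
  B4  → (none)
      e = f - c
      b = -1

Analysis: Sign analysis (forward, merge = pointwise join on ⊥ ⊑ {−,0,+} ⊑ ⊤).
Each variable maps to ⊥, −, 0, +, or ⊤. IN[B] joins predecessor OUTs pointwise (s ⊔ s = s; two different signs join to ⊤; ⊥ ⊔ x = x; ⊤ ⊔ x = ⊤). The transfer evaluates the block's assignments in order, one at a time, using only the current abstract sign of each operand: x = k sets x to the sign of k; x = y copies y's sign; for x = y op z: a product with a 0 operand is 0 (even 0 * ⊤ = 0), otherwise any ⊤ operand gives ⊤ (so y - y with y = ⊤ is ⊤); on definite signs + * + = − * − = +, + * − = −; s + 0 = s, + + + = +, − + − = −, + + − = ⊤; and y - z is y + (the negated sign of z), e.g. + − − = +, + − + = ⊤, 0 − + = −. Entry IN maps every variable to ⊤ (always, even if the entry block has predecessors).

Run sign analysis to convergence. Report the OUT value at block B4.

Answer: {a: ⊤, b: -, c: ⊤, d: ⊤, e: ⊤, f: ⊤}

Derivation:
Fixpoint table:
  B0:  IN=(all ⊤)  OUT=(all ⊤)
  B1:  IN=(all ⊤)  OUT=(all ⊤)
  B2:  IN=(all ⊤)  OUT=(all ⊤)
  B3:  IN=(all ⊤)  OUT=(all ⊤)
  B4:  IN=(all ⊤)  OUT={b:-; rest ⊤}

Merge at B4: IN[B4] = OUT[B3] = {a: ⊤, b: ⊤, c: ⊤, d: ⊤, e: ⊤, f: ⊤}
Applying B4's transfer function to that IN value gives OUT[B4] (row B4 above).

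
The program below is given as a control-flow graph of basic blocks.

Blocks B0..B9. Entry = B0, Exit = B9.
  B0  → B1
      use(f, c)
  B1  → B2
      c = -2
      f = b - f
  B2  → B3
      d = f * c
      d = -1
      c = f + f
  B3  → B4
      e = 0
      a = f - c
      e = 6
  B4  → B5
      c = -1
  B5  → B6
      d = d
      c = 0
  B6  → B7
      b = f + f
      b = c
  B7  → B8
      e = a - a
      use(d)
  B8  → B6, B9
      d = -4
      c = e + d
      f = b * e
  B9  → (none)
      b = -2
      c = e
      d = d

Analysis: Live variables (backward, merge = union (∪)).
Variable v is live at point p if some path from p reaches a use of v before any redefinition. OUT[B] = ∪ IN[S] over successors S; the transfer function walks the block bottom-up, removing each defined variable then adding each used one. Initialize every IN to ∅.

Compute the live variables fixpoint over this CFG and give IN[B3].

Per-block solution:
  B0:   IN={b, c, f}   OUT={b, f}
  B1:   IN={b, f}   OUT={c, f}
  B2:   IN={c, f}   OUT={c, d, f}
  B3:   IN={c, d, f}   OUT={a, d, f}
  B4:   IN={a, d, f}   OUT={a, d, f}
  B5:   IN={a, d, f}   OUT={a, c, d, f}
  B6:   IN={a, c, d, f}   OUT={a, b, d}
  B7:   IN={a, b, d}   OUT={a, b, e}
  B8:   IN={a, b, e}   OUT={a, c, d, e, f}
  B9:   IN={d, e}   OUT={}

Merge at B3: OUT[B3] = IN[B4] = {a, d, f}
Applying B3's transfer function to that OUT value gives IN[B3] (row B3 above).

Answer: {c, d, f}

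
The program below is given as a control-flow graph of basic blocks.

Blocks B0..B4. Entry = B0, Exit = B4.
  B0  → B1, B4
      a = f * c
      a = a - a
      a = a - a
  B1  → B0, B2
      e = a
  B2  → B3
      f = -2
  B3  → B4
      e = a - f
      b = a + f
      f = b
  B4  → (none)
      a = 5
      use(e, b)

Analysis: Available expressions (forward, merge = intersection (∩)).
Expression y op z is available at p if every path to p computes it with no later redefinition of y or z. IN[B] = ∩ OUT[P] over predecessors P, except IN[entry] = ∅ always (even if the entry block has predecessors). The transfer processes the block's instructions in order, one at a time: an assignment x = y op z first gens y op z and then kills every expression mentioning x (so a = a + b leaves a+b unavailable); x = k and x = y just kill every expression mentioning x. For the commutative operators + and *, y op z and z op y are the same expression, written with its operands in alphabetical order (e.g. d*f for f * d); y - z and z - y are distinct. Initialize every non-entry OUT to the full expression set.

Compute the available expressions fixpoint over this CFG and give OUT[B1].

Answer: {c*f}

Derivation:
Converged values:
  B0:   IN={}   OUT={c*f}
  B1:   IN={c*f}   OUT={c*f}
  B2:   IN={c*f}   OUT={}
  B3:   IN={}   OUT={}
  B4:   IN={}   OUT={}

Merge at B1: IN[B1] = OUT[B0] = {c*f}
Applying B1's transfer function to that IN value gives OUT[B1] (row B1 above).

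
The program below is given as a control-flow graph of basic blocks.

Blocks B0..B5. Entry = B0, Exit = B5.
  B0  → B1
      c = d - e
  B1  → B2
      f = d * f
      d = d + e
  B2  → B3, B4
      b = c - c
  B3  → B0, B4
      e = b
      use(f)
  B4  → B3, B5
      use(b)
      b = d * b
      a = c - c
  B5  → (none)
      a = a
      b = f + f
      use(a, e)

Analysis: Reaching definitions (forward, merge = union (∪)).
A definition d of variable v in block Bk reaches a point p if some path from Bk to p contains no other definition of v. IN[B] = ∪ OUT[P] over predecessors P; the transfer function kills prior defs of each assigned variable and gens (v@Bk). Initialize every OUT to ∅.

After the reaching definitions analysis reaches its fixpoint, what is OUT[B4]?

Converged values:
  B0:  IN={a@B4, b@B2, b@B4, c@B0, d@B1, e@B3, f@B1}  OUT={a@B4, b@B2, b@B4, c@B0, d@B1, e@B3, f@B1}
  B1:  IN={a@B4, b@B2, b@B4, c@B0, d@B1, e@B3, f@B1}  OUT={a@B4, b@B2, b@B4, c@B0, d@B1, e@B3, f@B1}
  B2:  IN={a@B4, b@B2, b@B4, c@B0, d@B1, e@B3, f@B1}  OUT={a@B4, b@B2, c@B0, d@B1, e@B3, f@B1}
  B3:  IN={a@B4, b@B2, b@B4, c@B0, d@B1, e@B3, f@B1}  OUT={a@B4, b@B2, b@B4, c@B0, d@B1, e@B3, f@B1}
  B4:  IN={a@B4, b@B2, b@B4, c@B0, d@B1, e@B3, f@B1}  OUT={a@B4, b@B4, c@B0, d@B1, e@B3, f@B1}
  B5:  IN={a@B4, b@B4, c@B0, d@B1, e@B3, f@B1}  OUT={a@B5, b@B5, c@B0, d@B1, e@B3, f@B1}

Merge at B4: IN[B4] = OUT[B2] ⊔ OUT[B3] = {a@B4, b@B2, b@B4, c@B0, d@B1, e@B3, f@B1}
Applying B4's transfer function to that IN value gives OUT[B4] (row B4 above).

Answer: {a@B4, b@B4, c@B0, d@B1, e@B3, f@B1}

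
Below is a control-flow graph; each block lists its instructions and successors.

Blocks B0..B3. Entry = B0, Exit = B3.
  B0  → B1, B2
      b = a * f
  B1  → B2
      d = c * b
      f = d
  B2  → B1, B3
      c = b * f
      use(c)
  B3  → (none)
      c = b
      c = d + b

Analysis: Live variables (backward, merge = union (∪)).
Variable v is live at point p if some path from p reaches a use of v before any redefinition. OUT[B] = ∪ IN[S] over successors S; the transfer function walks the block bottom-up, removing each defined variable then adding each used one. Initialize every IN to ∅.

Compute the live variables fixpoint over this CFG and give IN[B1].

Answer: {b, c}

Working:
Converged values:
  B0: | IN={a, c, d, f} | OUT={b, c, d, f}
  B1: | IN={b, c} | OUT={b, d, f}
  B2: | IN={b, d, f} | OUT={b, c, d}
  B3: | IN={b, d} | OUT={}

Merge at B1: OUT[B1] = IN[B2] = {b, d, f}
Applying B1's transfer function to that OUT value gives IN[B1] (row B1 above).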